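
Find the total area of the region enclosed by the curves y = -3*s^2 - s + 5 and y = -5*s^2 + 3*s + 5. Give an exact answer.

Set the curves equal: -3*s^2 - s + 5 = -5*s^2 + 3*s + 5, so 2*s^2 - 4*s = 0, which factors as 2*s*(s - 2) = 0. The curves meet at s = 0, 2.
On [0, 2], y = -5*s^2 + 3*s + 5 is on top; that piece has area ∫[0,2] (-(2*s^2 - 4*s)) ds = 8/3.

8/3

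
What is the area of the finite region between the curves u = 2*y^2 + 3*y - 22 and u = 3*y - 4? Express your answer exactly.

72

Both boundary curves give u as a function of y, so integrate with respect to y. Setting them equal: 2*y^2 - 18 = 0, i.e. 2*(y - 3)*(y + 3) = 0, so they meet at y = -3, 3.
For y in [-3, 3], u = 2*y^2 + 3*y - 22 is on the left; area = ∫[-3,3] (-(2*y^2 - 18)) dy = 72.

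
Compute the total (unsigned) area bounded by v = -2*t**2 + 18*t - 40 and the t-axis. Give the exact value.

1/3

The curve meets the t-axis where -2*t**2 + 18*t - 40 = 0, i.e. -2*(t - 5)*(t - 4) = 0, at t = 4, 5.
On [4, 5] the curve lies above the axis; ∫[4,5] (-2*t**2 + 18*t - 40) dt = 1/3, giving area 1/3.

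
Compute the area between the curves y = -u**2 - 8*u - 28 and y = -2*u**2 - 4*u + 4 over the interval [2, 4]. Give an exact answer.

On [2, 4], (-u**2 - 8*u - 28) - (-2*u**2 - 4*u + 4) = u**2 - 4*u - 32 is ≤ 0 throughout, so the area is a single integral of |u**2 - 4*u - 32|.
∫[2,4] (u**2 - 4*u - 32) du = -208/3; the area of that piece is 208/3.

208/3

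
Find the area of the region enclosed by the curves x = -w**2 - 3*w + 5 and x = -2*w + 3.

9/2

Both boundary curves give x as a function of w, so integrate with respect to w. Setting them equal: -w**2 - w + 2 = 0, i.e. -(w - 1)*(w + 2) = 0, so they meet at w = -2, 1.
For w in [-2, 1], x = -w**2 - 3*w + 5 is on the right; area = ∫[-2,1] (-w**2 - w + 2) dw = 9/2.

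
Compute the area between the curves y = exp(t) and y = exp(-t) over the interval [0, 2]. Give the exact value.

-2 + exp(-2) + exp(2)

On [0, 2], (exp(t)) - (exp(-t)) = exp(t) - exp(-t) is ≥ 0 throughout, so the area is a single integral of |exp(t) - exp(-t)|.
∫[0,2] (exp(t) - exp(-t)) dt = -2 + exp(-2) + exp(2).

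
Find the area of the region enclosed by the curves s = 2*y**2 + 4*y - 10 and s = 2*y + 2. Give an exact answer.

125/3

Both boundary curves give s as a function of y, so integrate with respect to y. Setting them equal: 2*y**2 + 2*y - 12 = 0, i.e. 2*(y - 2)*(y + 3) = 0, so they meet at y = -3, 2.
For y in [-3, 2], s = 2*y**2 + 4*y - 10 is on the left; area = ∫[-3,2] (-(2*y**2 + 2*y - 12)) dy = 125/3.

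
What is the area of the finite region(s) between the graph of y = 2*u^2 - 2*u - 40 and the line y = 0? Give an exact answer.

243

The curve meets the u-axis where 2*u^2 - 2*u - 40 = 0, i.e. 2*(u - 5)*(u + 4) = 0, at u = -4, 5.
On [-4, 5] the curve lies below the axis; ∫[-4,5] (2*u^2 - 2*u - 40) du = -243, giving area 243.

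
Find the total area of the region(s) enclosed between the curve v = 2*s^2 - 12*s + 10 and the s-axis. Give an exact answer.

64/3

The curve meets the s-axis where 2*s^2 - 12*s + 10 = 0, i.e. 2*(s - 5)*(s - 1) = 0, at s = 1, 5.
On [1, 5] the curve lies below the axis; ∫[1,5] (2*s^2 - 12*s + 10) ds = -64/3, giving area 64/3.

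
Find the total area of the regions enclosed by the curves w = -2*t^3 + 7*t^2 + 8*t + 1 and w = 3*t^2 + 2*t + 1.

Set the curves equal: -2*t^3 + 7*t^2 + 8*t + 1 = 3*t^2 + 2*t + 1, so -2*t^3 + 4*t^2 + 6*t = 0, which factors as -2*t*(t - 3)*(t + 1) = 0. The curves meet at t = -1, 0, 3.
On [-1, 0], w = 3*t^2 + 2*t + 1 is on top; that piece has area ∫[-1,0] (-(-2*t^3 + 4*t^2 + 6*t)) dt = 7/6.
On [0, 3], w = -2*t^3 + 7*t^2 + 8*t + 1 is on top; that piece has area ∫[0,3] (-2*t^3 + 4*t^2 + 6*t) dt = 45/2.
Total enclosed area = 7/6 + 45/2 = 71/3.

71/3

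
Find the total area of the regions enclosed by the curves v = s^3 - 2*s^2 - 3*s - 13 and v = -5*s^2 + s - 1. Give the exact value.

Set the curves equal: s^3 - 2*s^2 - 3*s - 13 = -5*s^2 + s - 1, so s^3 + 3*s^2 - 4*s - 12 = 0, which factors as (s - 2)*(s + 2)*(s + 3) = 0. The curves meet at s = -3, -2, 2.
On [-3, -2], v = s^3 - 2*s^2 - 3*s - 13 is on top; that piece has area ∫[-3,-2] (s^3 + 3*s^2 - 4*s - 12) ds = 3/4.
On [-2, 2], v = -5*s^2 + s - 1 is on top; that piece has area ∫[-2,2] (-(s^3 + 3*s^2 - 4*s - 12)) ds = 32.
Total enclosed area = 3/4 + 32 = 131/4.

131/4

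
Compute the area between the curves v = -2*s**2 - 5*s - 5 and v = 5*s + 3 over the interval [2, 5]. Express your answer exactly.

On [2, 5], (-2*s**2 - 5*s - 5) - (5*s + 3) = -2*s**2 - 10*s - 8 is ≤ 0 throughout, so the area is a single integral of |-2*s**2 - 10*s - 8|.
∫[2,5] (-2*s**2 - 10*s - 8) ds = -207; the area of that piece is 207.

207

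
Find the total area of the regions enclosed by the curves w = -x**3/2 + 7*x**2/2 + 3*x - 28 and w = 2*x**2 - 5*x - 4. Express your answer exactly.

517/4

Set the curves equal: -x**3/2 + 7*x**2/2 + 3*x - 28 = 2*x**2 - 5*x - 4, so -x**3/2 + 3*x**2/2 + 8*x - 24 = 0, which factors as -(x - 4)*(x - 3)*(x + 4)/2 = 0. The curves meet at x = -4, 3, 4.
On [-4, 3], w = 2*x**2 - 5*x - 4 is on top; that piece has area ∫[-4,3] (-(-x**3/2 + 3*x**2/2 + 8*x - 24)) dx = 1029/8.
On [3, 4], w = -x**3/2 + 7*x**2/2 + 3*x - 28 is on top; that piece has area ∫[3,4] (-x**3/2 + 3*x**2/2 + 8*x - 24) dx = 5/8.
Total enclosed area = 1029/8 + 5/8 = 517/4.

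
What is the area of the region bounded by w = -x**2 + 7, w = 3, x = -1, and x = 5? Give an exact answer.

36

The difference (-x**2 + 7) - (3) = -x**2 + 4 changes sign at x = 2 inside [-1, 5], so split the integral there.
∫[-1,2] (-x**2 + 4) dx = 9.
∫[2,5] (-x**2 + 4) dx = -27; the area of that piece is 27.
Total area = 9 + 27 = 36.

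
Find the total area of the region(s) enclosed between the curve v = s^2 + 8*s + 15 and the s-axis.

4/3

The curve meets the s-axis where s^2 + 8*s + 15 = 0, i.e. (s + 3)*(s + 5) = 0, at s = -5, -3.
On [-5, -3] the curve lies below the axis; ∫[-5,-3] (s^2 + 8*s + 15) ds = -4/3, giving area 4/3.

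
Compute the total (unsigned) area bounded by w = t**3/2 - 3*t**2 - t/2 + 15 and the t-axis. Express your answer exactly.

407/8

The curve meets the t-axis where t**3/2 - 3*t**2 - t/2 + 15 = 0, i.e. (t - 5)*(t - 3)*(t + 2)/2 = 0, at t = -2, 3, 5.
On [-2, 3] the curve lies above the axis; ∫[-2,3] (t**3/2 - 3*t**2 - t/2 + 15) dt = 375/8, giving area 375/8.
On [3, 5] the curve lies below the axis; ∫[3,5] (t**3/2 - 3*t**2 - t/2 + 15) dt = -4, giving area 4.
Total area = 375/8 + 4 = 407/8.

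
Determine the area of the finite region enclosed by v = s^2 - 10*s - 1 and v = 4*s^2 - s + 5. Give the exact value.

Set the curves equal: s^2 - 10*s - 1 = 4*s^2 - s + 5, so -3*s^2 - 9*s - 6 = 0, which factors as -3*(s + 1)*(s + 2) = 0. The curves meet at s = -2, -1.
On [-2, -1], v = s^2 - 10*s - 1 is on top; that piece has area ∫[-2,-1] (-3*s^2 - 9*s - 6) ds = 1/2.

1/2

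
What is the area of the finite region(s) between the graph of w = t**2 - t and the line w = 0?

The curve meets the t-axis where t**2 - t = 0, i.e. t*(t - 1) = 0, at t = 0, 1.
On [0, 1] the curve lies below the axis; ∫[0,1] (t**2 - t) dt = -1/6, giving area 1/6.

1/6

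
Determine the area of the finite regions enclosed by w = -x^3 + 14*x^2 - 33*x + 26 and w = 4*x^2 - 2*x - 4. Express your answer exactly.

Set the curves equal: -x^3 + 14*x^2 - 33*x + 26 = 4*x^2 - 2*x - 4, so -x^3 + 10*x^2 - 31*x + 30 = 0, which factors as -(x - 5)*(x - 3)*(x - 2) = 0. The curves meet at x = 2, 3, 5.
On [2, 3], w = 4*x^2 - 2*x - 4 is on top; that piece has area ∫[2,3] (-(-x^3 + 10*x^2 - 31*x + 30)) dx = 5/12.
On [3, 5], w = -x^3 + 14*x^2 - 33*x + 26 is on top; that piece has area ∫[3,5] (-x^3 + 10*x^2 - 31*x + 30) dx = 8/3.
Total enclosed area = 5/12 + 8/3 = 37/12.

37/12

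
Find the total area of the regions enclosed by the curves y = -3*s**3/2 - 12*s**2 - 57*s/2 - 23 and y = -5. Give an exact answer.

37/8

Set the curves equal: -3*s**3/2 - 12*s**2 - 57*s/2 - 23 = -5, so -3*s**3/2 - 12*s**2 - 57*s/2 - 18 = 0, which factors as -3*(s + 1)*(s + 3)*(s + 4)/2 = 0. The curves meet at s = -4, -3, -1.
On [-4, -3], y = -5 is on top; that piece has area ∫[-4,-3] (-(-3*s**3/2 - 12*s**2 - 57*s/2 - 18)) ds = 5/8.
On [-3, -1], y = -3*s**3/2 - 12*s**2 - 57*s/2 - 23 is on top; that piece has area ∫[-3,-1] (-3*s**3/2 - 12*s**2 - 57*s/2 - 18) ds = 4.
Total enclosed area = 5/8 + 4 = 37/8.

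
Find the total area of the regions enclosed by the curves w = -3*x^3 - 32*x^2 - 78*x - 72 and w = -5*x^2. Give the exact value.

3/2

Set the curves equal: -3*x^3 - 32*x^2 - 78*x - 72 = -5*x^2, so -3*x^3 - 27*x^2 - 78*x - 72 = 0, which factors as -3*(x + 2)*(x + 3)*(x + 4) = 0. The curves meet at x = -4, -3, -2.
On [-4, -3], w = -5*x^2 is on top; that piece has area ∫[-4,-3] (-(-3*x^3 - 27*x^2 - 78*x - 72)) dx = 3/4.
On [-3, -2], w = -3*x^3 - 32*x^2 - 78*x - 72 is on top; that piece has area ∫[-3,-2] (-3*x^3 - 27*x^2 - 78*x - 72) dx = 3/4.
Total enclosed area = 3/4 + 3/4 = 3/2.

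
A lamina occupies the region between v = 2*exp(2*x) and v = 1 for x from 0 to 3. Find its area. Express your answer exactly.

-4 + exp(6)

On [0, 3], (2*exp(2*x)) - (1) = 2*exp(2*x) - 1 is ≥ 0 throughout, so the area is a single integral of |2*exp(2*x) - 1|.
∫[0,3] (2*exp(2*x) - 1) dx = -4 + exp(6).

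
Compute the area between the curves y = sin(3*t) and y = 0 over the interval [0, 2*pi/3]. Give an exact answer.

4/3

The difference (sin(3*t)) - (0) = sin(3*t) changes sign at t = pi/3 inside [0, 2*pi/3], so split the integral there.
∫[0,pi/3] (sin(3*t)) dt = 2/3.
∫[pi/3,2*pi/3] (sin(3*t)) dt = -2/3; the area of that piece is 2/3.
Total area = 2/3 + 2/3 = 4/3.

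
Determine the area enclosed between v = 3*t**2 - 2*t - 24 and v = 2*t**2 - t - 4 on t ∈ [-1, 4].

On [-1, 4], (3*t**2 - 2*t - 24) - (2*t**2 - t - 4) = t**2 - t - 20 is ≤ 0 throughout, so the area is a single integral of |t**2 - t - 20|.
∫[-1,4] (t**2 - t - 20) dt = -515/6; the area of that piece is 515/6.

515/6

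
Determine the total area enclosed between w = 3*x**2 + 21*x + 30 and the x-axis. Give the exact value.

The curve meets the x-axis where 3*x**2 + 21*x + 30 = 0, i.e. 3*(x + 2)*(x + 5) = 0, at x = -5, -2.
On [-5, -2] the curve lies below the axis; ∫[-5,-2] (3*x**2 + 21*x + 30) dx = -27/2, giving area 27/2.

27/2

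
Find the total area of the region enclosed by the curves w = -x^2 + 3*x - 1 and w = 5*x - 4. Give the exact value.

Set the curves equal: -x^2 + 3*x - 1 = 5*x - 4, so -x^2 - 2*x + 3 = 0, which factors as -(x - 1)*(x + 3) = 0. The curves meet at x = -3, 1.
On [-3, 1], w = -x^2 + 3*x - 1 is on top; that piece has area ∫[-3,1] (-x^2 - 2*x + 3) dx = 32/3.

32/3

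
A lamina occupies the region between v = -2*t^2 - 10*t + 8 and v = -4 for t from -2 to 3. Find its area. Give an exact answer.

The difference (-2*t^2 - 10*t + 8) - (-4) = -2*t^2 - 10*t + 12 changes sign at t = 1 inside [-2, 3], so split the integral there.
∫[-2,1] (-2*t^2 - 10*t + 12) dt = 45.
∫[1,3] (-2*t^2 - 10*t + 12) dt = -100/3; the area of that piece is 100/3.
Total area = 45 + 100/3 = 235/3.

235/3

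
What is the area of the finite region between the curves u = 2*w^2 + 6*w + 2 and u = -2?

Both boundary curves give u as a function of w, so integrate with respect to w. Setting them equal: 2*w^2 + 6*w + 4 = 0, i.e. 2*(w + 1)*(w + 2) = 0, so they meet at w = -2, -1.
For w in [-2, -1], u = 2*w^2 + 6*w + 2 is on the left; area = ∫[-2,-1] (-(2*w^2 + 6*w + 4)) dw = 1/3.

1/3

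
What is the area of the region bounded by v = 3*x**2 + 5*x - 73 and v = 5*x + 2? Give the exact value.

500

Set the curves equal: 3*x**2 + 5*x - 73 = 5*x + 2, so 3*x**2 - 75 = 0, which factors as 3*(x - 5)*(x + 5) = 0. The curves meet at x = -5, 5.
On [-5, 5], v = 5*x + 2 is on top; that piece has area ∫[-5,5] (-(3*x**2 - 75)) dx = 500.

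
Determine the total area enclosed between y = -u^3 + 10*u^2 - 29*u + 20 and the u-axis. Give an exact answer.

The curve meets the u-axis where -u^3 + 10*u^2 - 29*u + 20 = 0, i.e. -(u - 5)*(u - 4)*(u - 1) = 0, at u = 1, 4, 5.
On [1, 4] the curve lies below the axis; ∫[1,4] (-u^3 + 10*u^2 - 29*u + 20) du = -45/4, giving area 45/4.
On [4, 5] the curve lies above the axis; ∫[4,5] (-u^3 + 10*u^2 - 29*u + 20) du = 7/12, giving area 7/12.
Total area = 45/4 + 7/12 = 71/6.

71/6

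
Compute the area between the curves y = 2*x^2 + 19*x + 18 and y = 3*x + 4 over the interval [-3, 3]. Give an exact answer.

The difference (2*x^2 + 19*x + 18) - (3*x + 4) = 2*x^2 + 16*x + 14 changes sign at x = -1 inside [-3, 3], so split the integral there.
∫[-3,-1] (2*x^2 + 16*x + 14) dx = -56/3; the area of that piece is 56/3.
∫[-1,3] (2*x^2 + 16*x + 14) dx = 416/3.
Total area = 56/3 + 416/3 = 472/3.

472/3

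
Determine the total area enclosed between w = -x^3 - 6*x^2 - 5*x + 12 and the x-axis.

131/4

The curve meets the x-axis where -x^3 - 6*x^2 - 5*x + 12 = 0, i.e. -(x - 1)*(x + 3)*(x + 4) = 0, at x = -4, -3, 1.
On [-4, -3] the curve lies below the axis; ∫[-4,-3] (-x^3 - 6*x^2 - 5*x + 12) dx = -3/4, giving area 3/4.
On [-3, 1] the curve lies above the axis; ∫[-3,1] (-x^3 - 6*x^2 - 5*x + 12) dx = 32, giving area 32.
Total area = 3/4 + 32 = 131/4.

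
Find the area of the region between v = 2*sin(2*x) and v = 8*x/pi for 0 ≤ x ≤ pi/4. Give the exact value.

1 - pi/4

On [0, pi/4], (2*sin(2*x)) - (8*x/pi) = -8*x/pi + 2*sin(2*x) is ≥ 0 throughout, so the area is a single integral of |-8*x/pi + 2*sin(2*x)|.
∫[0,pi/4] (-8*x/pi + 2*sin(2*x)) dx = 1 - pi/4.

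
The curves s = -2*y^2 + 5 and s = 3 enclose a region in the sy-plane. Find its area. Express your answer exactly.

8/3

Both boundary curves give s as a function of y, so integrate with respect to y. Setting them equal: -2*y^2 + 2 = 0, i.e. -2*(y - 1)*(y + 1) = 0, so they meet at y = -1, 1.
For y in [-1, 1], s = -2*y^2 + 5 is on the right; area = ∫[-1,1] (-2*y^2 + 2) dy = 8/3.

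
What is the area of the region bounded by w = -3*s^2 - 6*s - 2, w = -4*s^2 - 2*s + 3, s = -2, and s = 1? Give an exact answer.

38/3

The difference (-3*s^2 - 6*s - 2) - (-4*s^2 - 2*s + 3) = s^2 - 4*s - 5 changes sign at s = -1 inside [-2, 1], so split the integral there.
∫[-2,-1] (s^2 - 4*s - 5) ds = 10/3.
∫[-1,1] (s^2 - 4*s - 5) ds = -28/3; the area of that piece is 28/3.
Total area = 10/3 + 28/3 = 38/3.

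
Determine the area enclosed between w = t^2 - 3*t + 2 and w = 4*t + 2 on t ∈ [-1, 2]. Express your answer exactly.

91/6

The difference (t^2 - 3*t + 2) - (4*t + 2) = t^2 - 7*t changes sign at t = 0 inside [-1, 2], so split the integral there.
∫[-1,0] (t^2 - 7*t) dt = 23/6.
∫[0,2] (t^2 - 7*t) dt = -34/3; the area of that piece is 34/3.
Total area = 23/6 + 34/3 = 91/6.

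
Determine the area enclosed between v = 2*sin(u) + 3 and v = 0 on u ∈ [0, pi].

4 + 3*pi

On [0, pi], (2*sin(u) + 3) - (0) = 2*sin(u) + 3 is ≥ 0 throughout, so the area is a single integral of |2*sin(u) + 3|.
∫[0,pi] (2*sin(u) + 3) du = 4 + 3*pi.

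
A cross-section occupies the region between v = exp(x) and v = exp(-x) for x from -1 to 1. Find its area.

-4 + 2*exp(-1) + 2*exp(1)

The difference (exp(x)) - (exp(-x)) = exp(x) - exp(-x) changes sign at x = 0 inside [-1, 1], so split the integral there.
∫[-1,0] (exp(x) - exp(-x)) dx = -exp(1) - exp(-1) + 2; the area of that piece is -2 + exp(-1) + exp(1).
∫[0,1] (exp(x) - exp(-x)) dx = -2 + exp(-1) + exp(1).
Total area = (-2 + exp(-1) + exp(1)) + (-2 + exp(-1) + exp(1)) = -4 + 2*exp(-1) + 2*exp(1).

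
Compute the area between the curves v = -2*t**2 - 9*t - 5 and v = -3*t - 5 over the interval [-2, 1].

The difference (-2*t**2 - 9*t - 5) - (-3*t - 5) = -2*t**2 - 6*t changes sign at t = 0 inside [-2, 1], so split the integral there.
∫[-2,0] (-2*t**2 - 6*t) dt = 20/3.
∫[0,1] (-2*t**2 - 6*t) dt = -11/3; the area of that piece is 11/3.
Total area = 20/3 + 11/3 = 31/3.

31/3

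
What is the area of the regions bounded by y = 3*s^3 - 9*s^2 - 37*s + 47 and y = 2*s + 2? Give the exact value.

Set the curves equal: 3*s^3 - 9*s^2 - 37*s + 47 = 2*s + 2, so 3*s^3 - 9*s^2 - 39*s + 45 = 0, which factors as 3*(s - 5)*(s - 1)*(s + 3) = 0. The curves meet at s = -3, 1, 5.
On [-3, 1], y = 3*s^3 - 9*s^2 - 37*s + 47 is on top; that piece has area ∫[-3,1] (3*s^3 - 9*s^2 - 39*s + 45) ds = 192.
On [1, 5], y = 2*s + 2 is on top; that piece has area ∫[1,5] (-(3*s^3 - 9*s^2 - 39*s + 45)) ds = 192.
Total enclosed area = 192 + 192 = 384.

384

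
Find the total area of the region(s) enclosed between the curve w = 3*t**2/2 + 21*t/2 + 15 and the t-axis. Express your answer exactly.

27/4

The curve meets the t-axis where 3*t**2/2 + 21*t/2 + 15 = 0, i.e. 3*(t + 2)*(t + 5)/2 = 0, at t = -5, -2.
On [-5, -2] the curve lies below the axis; ∫[-5,-2] (3*t**2/2 + 21*t/2 + 15) dt = -27/4, giving area 27/4.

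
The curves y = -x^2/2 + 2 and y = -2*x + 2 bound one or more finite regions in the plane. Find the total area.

16/3

Set the curves equal: -x^2/2 + 2 = -2*x + 2, so -x^2/2 + 2*x = 0, which factors as -x*(x - 4)/2 = 0. The curves meet at x = 0, 4.
On [0, 4], y = -x^2/2 + 2 is on top; that piece has area ∫[0,4] (-x^2/2 + 2*x) dx = 16/3.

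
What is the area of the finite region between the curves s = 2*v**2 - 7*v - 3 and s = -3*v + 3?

64/3

Both boundary curves give s as a function of v, so integrate with respect to v. Setting them equal: 2*v**2 - 4*v - 6 = 0, i.e. 2*(v - 3)*(v + 1) = 0, so they meet at v = -1, 3.
For v in [-1, 3], s = 2*v**2 - 7*v - 3 is on the left; area = ∫[-1,3] (-(2*v**2 - 4*v - 6)) dv = 64/3.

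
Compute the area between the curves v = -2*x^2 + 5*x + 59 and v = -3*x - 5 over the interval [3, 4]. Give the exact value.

202/3

On [3, 4], (-2*x^2 + 5*x + 59) - (-3*x - 5) = -2*x^2 + 8*x + 64 is ≥ 0 throughout, so the area is a single integral of |-2*x^2 + 8*x + 64|.
∫[3,4] (-2*x^2 + 8*x + 64) dx = 202/3.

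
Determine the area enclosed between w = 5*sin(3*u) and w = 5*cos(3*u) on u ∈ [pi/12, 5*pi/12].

On [pi/12, 5*pi/12], (5*sin(3*u)) - (5*cos(3*u)) = 5*sin(3*u) - 5*cos(3*u) is ≥ 0 throughout, so the area is a single integral of |5*sin(3*u) - 5*cos(3*u)|.
∫[pi/12,5*pi/12] (5*sin(3*u) - 5*cos(3*u)) du = 10*sqrt(2)/3.

10*sqrt(2)/3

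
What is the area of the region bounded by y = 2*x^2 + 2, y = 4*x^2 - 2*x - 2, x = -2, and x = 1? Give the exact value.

31/3

The difference (2*x^2 + 2) - (4*x^2 - 2*x - 2) = -2*x^2 + 2*x + 4 changes sign at x = -1 inside [-2, 1], so split the integral there.
∫[-2,-1] (-2*x^2 + 2*x + 4) dx = -11/3; the area of that piece is 11/3.
∫[-1,1] (-2*x^2 + 2*x + 4) dx = 20/3.
Total area = 11/3 + 20/3 = 31/3.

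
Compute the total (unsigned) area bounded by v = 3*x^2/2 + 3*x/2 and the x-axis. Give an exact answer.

The curve meets the x-axis where 3*x^2/2 + 3*x/2 = 0, i.e. 3*x*(x + 1)/2 = 0, at x = -1, 0.
On [-1, 0] the curve lies below the axis; ∫[-1,0] (3*x^2/2 + 3*x/2) dx = -1/4, giving area 1/4.

1/4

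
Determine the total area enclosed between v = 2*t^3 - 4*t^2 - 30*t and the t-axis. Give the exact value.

The curve meets the t-axis where 2*t^3 - 4*t^2 - 30*t = 0, i.e. 2*t*(t - 5)*(t + 3) = 0, at t = -3, 0, 5.
On [-3, 0] the curve lies above the axis; ∫[-3,0] (2*t^3 - 4*t^2 - 30*t) dt = 117/2, giving area 117/2.
On [0, 5] the curve lies below the axis; ∫[0,5] (2*t^3 - 4*t^2 - 30*t) dt = -1375/6, giving area 1375/6.
Total area = 117/2 + 1375/6 = 863/3.

863/3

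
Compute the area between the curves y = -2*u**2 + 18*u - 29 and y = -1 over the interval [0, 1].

On [0, 1], (-2*u**2 + 18*u - 29) - (-1) = -2*u**2 + 18*u - 28 is ≤ 0 throughout, so the area is a single integral of |-2*u**2 + 18*u - 28|.
∫[0,1] (-2*u**2 + 18*u - 28) du = -59/3; the area of that piece is 59/3.

59/3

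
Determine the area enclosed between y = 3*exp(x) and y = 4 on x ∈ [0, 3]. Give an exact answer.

The difference (3*exp(x)) - (4) = 3*exp(x) - 4 changes sign at x = log(4/3) inside [0, 3], so split the integral there.
∫[0,log(4/3)] (3*exp(x) - 4) dx = log(81/256) + 1; the area of that piece is -1 + log(256/81).
∫[log(4/3),3] (3*exp(x) - 4) dx = -16 - 4*log(3) + 8*log(2) + 3*exp(3).
Total area = (-1 + log(256/81)) + (-16 - 4*log(3) + 8*log(2) + 3*exp(3)) = -17 - 8*log(3) + 16*log(2) + 3*exp(3).

-17 - 8*log(3) + 16*log(2) + 3*exp(3)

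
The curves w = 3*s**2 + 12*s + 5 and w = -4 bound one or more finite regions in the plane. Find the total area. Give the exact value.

Set the curves equal: 3*s**2 + 12*s + 5 = -4, so 3*s**2 + 12*s + 9 = 0, which factors as 3*(s + 1)*(s + 3) = 0. The curves meet at s = -3, -1.
On [-3, -1], w = -4 is on top; that piece has area ∫[-3,-1] (-(3*s**2 + 12*s + 9)) ds = 4.

4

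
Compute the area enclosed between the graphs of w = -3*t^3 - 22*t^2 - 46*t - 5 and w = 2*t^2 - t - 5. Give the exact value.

Set the curves equal: -3*t^3 - 22*t^2 - 46*t - 5 = 2*t^2 - t - 5, so -3*t^3 - 24*t^2 - 45*t = 0, which factors as -3*t*(t + 3)*(t + 5) = 0. The curves meet at t = -5, -3, 0.
On [-5, -3], w = 2*t^2 - t - 5 is on top; that piece has area ∫[-5,-3] (-(-3*t^3 - 24*t^2 - 45*t)) dt = 16.
On [-3, 0], w = -3*t^3 - 22*t^2 - 46*t - 5 is on top; that piece has area ∫[-3,0] (-3*t^3 - 24*t^2 - 45*t) dt = 189/4.
Total enclosed area = 16 + 189/4 = 253/4.

253/4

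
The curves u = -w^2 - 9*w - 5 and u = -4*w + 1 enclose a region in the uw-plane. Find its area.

1/6

Both boundary curves give u as a function of w, so integrate with respect to w. Setting them equal: -w^2 - 5*w - 6 = 0, i.e. -(w + 2)*(w + 3) = 0, so they meet at w = -3, -2.
For w in [-3, -2], u = -w^2 - 9*w - 5 is on the right; area = ∫[-3,-2] (-w^2 - 5*w - 6) dw = 1/6.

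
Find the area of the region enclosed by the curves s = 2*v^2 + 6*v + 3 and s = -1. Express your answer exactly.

Both boundary curves give s as a function of v, so integrate with respect to v. Setting them equal: 2*v^2 + 6*v + 4 = 0, i.e. 2*(v + 1)*(v + 2) = 0, so they meet at v = -2, -1.
For v in [-2, -1], s = 2*v^2 + 6*v + 3 is on the left; area = ∫[-2,-1] (-(2*v^2 + 6*v + 4)) dv = 1/3.

1/3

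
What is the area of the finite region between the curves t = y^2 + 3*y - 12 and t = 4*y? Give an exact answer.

Both boundary curves give t as a function of y, so integrate with respect to y. Setting them equal: y^2 - y - 12 = 0, i.e. (y - 4)*(y + 3) = 0, so they meet at y = -3, 4.
For y in [-3, 4], t = y^2 + 3*y - 12 is on the left; area = ∫[-3,4] (-(y^2 - y - 12)) dy = 343/6.

343/6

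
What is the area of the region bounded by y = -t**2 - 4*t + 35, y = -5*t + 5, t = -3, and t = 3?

On [-3, 3], (-t**2 - 4*t + 35) - (-5*t + 5) = -t**2 + t + 30 is ≥ 0 throughout, so the area is a single integral of |-t**2 + t + 30|.
∫[-3,3] (-t**2 + t + 30) dt = 162.

162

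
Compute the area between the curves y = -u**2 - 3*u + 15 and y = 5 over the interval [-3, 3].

149/3

The difference (-u**2 - 3*u + 15) - (5) = -u**2 - 3*u + 10 changes sign at u = 2 inside [-3, 3], so split the integral there.
∫[-3,2] (-u**2 - 3*u + 10) du = 275/6.
∫[2,3] (-u**2 - 3*u + 10) du = -23/6; the area of that piece is 23/6.
Total area = 275/6 + 23/6 = 149/3.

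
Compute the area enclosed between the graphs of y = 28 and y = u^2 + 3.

500/3

Set the curves equal: 28 = u^2 + 3, so -u^2 + 25 = 0, which factors as -(u - 5)*(u + 5) = 0. The curves meet at u = -5, 5.
On [-5, 5], y = 28 is on top; that piece has area ∫[-5,5] (-u^2 + 25) du = 500/3.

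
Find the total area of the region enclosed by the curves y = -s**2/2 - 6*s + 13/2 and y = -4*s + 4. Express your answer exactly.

18

Set the curves equal: -s**2/2 - 6*s + 13/2 = -4*s + 4, so -s**2/2 - 2*s + 5/2 = 0, which factors as -(s - 1)*(s + 5)/2 = 0. The curves meet at s = -5, 1.
On [-5, 1], y = -s**2/2 - 6*s + 13/2 is on top; that piece has area ∫[-5,1] (-s**2/2 - 2*s + 5/2) ds = 18.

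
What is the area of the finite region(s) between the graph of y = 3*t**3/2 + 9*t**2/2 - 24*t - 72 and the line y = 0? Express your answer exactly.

The curve meets the t-axis where 3*t**3/2 + 9*t**2/2 - 24*t - 72 = 0, i.e. 3*(t - 4)*(t + 3)*(t + 4)/2 = 0, at t = -4, -3, 4.
On [-4, -3] the curve lies above the axis; ∫[-4,-3] (3*t**3/2 + 9*t**2/2 - 24*t - 72) dt = 15/8, giving area 15/8.
On [-3, 4] the curve lies below the axis; ∫[-3,4] (3*t**3/2 + 9*t**2/2 - 24*t - 72) dt = -3087/8, giving area 3087/8.
Total area = 15/8 + 3087/8 = 1551/4.

1551/4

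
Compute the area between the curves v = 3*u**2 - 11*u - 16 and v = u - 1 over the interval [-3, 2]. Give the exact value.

98

The difference (3*u**2 - 11*u - 16) - (u - 1) = 3*u**2 - 12*u - 15 changes sign at u = -1 inside [-3, 2], so split the integral there.
∫[-3,-1] (3*u**2 - 12*u - 15) du = 44.
∫[-1,2] (3*u**2 - 12*u - 15) du = -54; the area of that piece is 54.
Total area = 44 + 54 = 98.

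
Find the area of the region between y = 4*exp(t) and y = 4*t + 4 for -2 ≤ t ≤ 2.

On [-2, 2], (4*exp(t)) - (4*t + 4) = -4*t + 4*exp(t) - 4 is ≥ 0 throughout, so the area is a single integral of |-4*t + 4*exp(t) - 4|.
∫[-2,2] (-4*t + 4*exp(t) - 4) dt = -16 - 4*exp(-2) + 4*exp(2).

-16 - 4*exp(-2) + 4*exp(2)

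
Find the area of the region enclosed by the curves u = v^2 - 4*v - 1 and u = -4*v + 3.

32/3

Both boundary curves give u as a function of v, so integrate with respect to v. Setting them equal: v^2 - 4 = 0, i.e. (v - 2)*(v + 2) = 0, so they meet at v = -2, 2.
For v in [-2, 2], u = v^2 - 4*v - 1 is on the left; area = ∫[-2,2] (-(v^2 - 4)) dv = 32/3.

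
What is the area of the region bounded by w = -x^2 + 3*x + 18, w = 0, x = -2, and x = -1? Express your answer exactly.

67/6

On [-2, -1], (-x^2 + 3*x + 18) - (0) = -x^2 + 3*x + 18 is ≥ 0 throughout, so the area is a single integral of |-x^2 + 3*x + 18|.
∫[-2,-1] (-x^2 + 3*x + 18) dx = 67/6.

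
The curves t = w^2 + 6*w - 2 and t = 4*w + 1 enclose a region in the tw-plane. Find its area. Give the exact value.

32/3

Both boundary curves give t as a function of w, so integrate with respect to w. Setting them equal: w^2 + 2*w - 3 = 0, i.e. (w - 1)*(w + 3) = 0, so they meet at w = -3, 1.
For w in [-3, 1], t = w^2 + 6*w - 2 is on the left; area = ∫[-3,1] (-(w^2 + 2*w - 3)) dw = 32/3.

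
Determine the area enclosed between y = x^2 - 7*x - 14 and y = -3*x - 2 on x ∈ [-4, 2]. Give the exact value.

184/3

The difference (x^2 - 7*x - 14) - (-3*x - 2) = x^2 - 4*x - 12 changes sign at x = -2 inside [-4, 2], so split the integral there.
∫[-4,-2] (x^2 - 4*x - 12) dx = 56/3.
∫[-2,2] (x^2 - 4*x - 12) dx = -128/3; the area of that piece is 128/3.
Total area = 56/3 + 128/3 = 184/3.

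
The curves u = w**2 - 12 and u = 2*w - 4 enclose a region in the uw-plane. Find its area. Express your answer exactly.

Both boundary curves give u as a function of w, so integrate with respect to w. Setting them equal: w**2 - 2*w - 8 = 0, i.e. (w - 4)*(w + 2) = 0, so they meet at w = -2, 4.
For w in [-2, 4], u = w**2 - 12 is on the left; area = ∫[-2,4] (-(w**2 - 2*w - 8)) dw = 36.

36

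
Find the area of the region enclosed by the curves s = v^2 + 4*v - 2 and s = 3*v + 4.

Both boundary curves give s as a function of v, so integrate with respect to v. Setting them equal: v^2 + v - 6 = 0, i.e. (v - 2)*(v + 3) = 0, so they meet at v = -3, 2.
For v in [-3, 2], s = v^2 + 4*v - 2 is on the left; area = ∫[-3,2] (-(v^2 + v - 6)) dv = 125/6.

125/6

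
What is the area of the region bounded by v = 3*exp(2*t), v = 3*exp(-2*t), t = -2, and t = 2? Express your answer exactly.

-6 + 3*exp(-4) + 3*exp(4)

The difference (3*exp(2*t)) - (3*exp(-2*t)) = 3*exp(2*t) - 3*exp(-2*t) changes sign at t = 0 inside [-2, 2], so split the integral there.
∫[-2,0] (3*exp(2*t) - 3*exp(-2*t)) dt = -3*exp(4)/2 - 3*exp(-4)/2 + 3; the area of that piece is -3 + 3*exp(-4)/2 + 3*exp(4)/2.
∫[0,2] (3*exp(2*t) - 3*exp(-2*t)) dt = -3 + 3*exp(-4)/2 + 3*exp(4)/2.
Total area = (-3 + 3*exp(-4)/2 + 3*exp(4)/2) + (-3 + 3*exp(-4)/2 + 3*exp(4)/2) = -6 + 3*exp(-4) + 3*exp(4).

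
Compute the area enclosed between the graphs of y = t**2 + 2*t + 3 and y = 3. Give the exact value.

Set the curves equal: t**2 + 2*t + 3 = 3, so t**2 + 2*t = 0, which factors as t*(t + 2) = 0. The curves meet at t = -2, 0.
On [-2, 0], y = 3 is on top; that piece has area ∫[-2,0] (-(t**2 + 2*t)) dt = 4/3.

4/3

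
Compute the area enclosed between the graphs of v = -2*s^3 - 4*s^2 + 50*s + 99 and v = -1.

2459/3

Set the curves equal: -2*s^3 - 4*s^2 + 50*s + 99 = -1, so -2*s^3 - 4*s^2 + 50*s + 100 = 0, which factors as -2*(s - 5)*(s + 2)*(s + 5) = 0. The curves meet at s = -5, -2, 5.
On [-5, -2], v = -1 is on top; that piece has area ∫[-5,-2] (-(-2*s^3 - 4*s^2 + 50*s + 100)) ds = 153/2.
On [-2, 5], v = -2*s^3 - 4*s^2 + 50*s + 99 is on top; that piece has area ∫[-2,5] (-2*s^3 - 4*s^2 + 50*s + 100) ds = 4459/6.
Total enclosed area = 153/2 + 4459/6 = 2459/3.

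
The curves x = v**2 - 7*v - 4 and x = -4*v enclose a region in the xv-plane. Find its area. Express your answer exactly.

125/6

Both boundary curves give x as a function of v, so integrate with respect to v. Setting them equal: v**2 - 3*v - 4 = 0, i.e. (v - 4)*(v + 1) = 0, so they meet at v = -1, 4.
For v in [-1, 4], x = v**2 - 7*v - 4 is on the left; area = ∫[-1,4] (-(v**2 - 3*v - 4)) dv = 125/6.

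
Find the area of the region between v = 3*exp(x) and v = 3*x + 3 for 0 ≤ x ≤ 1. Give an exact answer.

On [0, 1], (3*exp(x)) - (3*x + 3) = -3*x + 3*exp(x) - 3 is ≥ 0 throughout, so the area is a single integral of |-3*x + 3*exp(x) - 3|.
∫[0,1] (-3*x + 3*exp(x) - 3) dx = -15/2 + 3*exp(1).

-15/2 + 3*exp(1)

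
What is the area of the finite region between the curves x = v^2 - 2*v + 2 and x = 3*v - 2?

Both boundary curves give x as a function of v, so integrate with respect to v. Setting them equal: v^2 - 5*v + 4 = 0, i.e. (v - 4)*(v - 1) = 0, so they meet at v = 1, 4.
For v in [1, 4], x = v^2 - 2*v + 2 is on the left; area = ∫[1,4] (-(v^2 - 5*v + 4)) dv = 9/2.

9/2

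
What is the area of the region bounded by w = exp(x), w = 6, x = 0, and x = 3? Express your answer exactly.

-29 + exp(3) + 12*log(6)

The difference (exp(x)) - (6) = exp(x) - 6 changes sign at x = log(6) inside [0, 3], so split the integral there.
∫[0,log(6)] (exp(x) - 6) dx = 5 - log(46656); the area of that piece is -5 + log(46656).
∫[log(6),3] (exp(x) - 6) dx = -24 + 6*log(6) + exp(3).
Total area = (-5 + log(46656)) + (-24 + 6*log(6) + exp(3)) = -29 + exp(3) + 12*log(6).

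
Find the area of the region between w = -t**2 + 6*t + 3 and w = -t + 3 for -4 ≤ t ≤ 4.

112

The difference (-t**2 + 6*t + 3) - (-t + 3) = -t**2 + 7*t changes sign at t = 0 inside [-4, 4], so split the integral there.
∫[-4,0] (-t**2 + 7*t) dt = -232/3; the area of that piece is 232/3.
∫[0,4] (-t**2 + 7*t) dt = 104/3.
Total area = 232/3 + 104/3 = 112.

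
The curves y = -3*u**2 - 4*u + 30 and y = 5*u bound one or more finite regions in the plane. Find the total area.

343/2

Set the curves equal: -3*u**2 - 4*u + 30 = 5*u, so -3*u**2 - 9*u + 30 = 0, which factors as -3*(u - 2)*(u + 5) = 0. The curves meet at u = -5, 2.
On [-5, 2], y = -3*u**2 - 4*u + 30 is on top; that piece has area ∫[-5,2] (-3*u**2 - 9*u + 30) du = 343/2.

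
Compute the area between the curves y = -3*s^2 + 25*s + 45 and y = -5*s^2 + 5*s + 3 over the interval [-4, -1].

74/3

The difference (-3*s^2 + 25*s + 45) - (-5*s^2 + 5*s + 3) = 2*s^2 + 20*s + 42 changes sign at s = -3 inside [-4, -1], so split the integral there.
∫[-4,-3] (2*s^2 + 20*s + 42) ds = -10/3; the area of that piece is 10/3.
∫[-3,-1] (2*s^2 + 20*s + 42) ds = 64/3.
Total area = 10/3 + 64/3 = 74/3.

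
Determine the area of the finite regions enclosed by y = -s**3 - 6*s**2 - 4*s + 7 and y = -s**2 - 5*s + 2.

148/3

Set the curves equal: -s**3 - 6*s**2 - 4*s + 7 = -s**2 - 5*s + 2, so -s**3 - 5*s**2 + s + 5 = 0, which factors as -(s - 1)*(s + 1)*(s + 5) = 0. The curves meet at s = -5, -1, 1.
On [-5, -1], y = -s**2 - 5*s + 2 is on top; that piece has area ∫[-5,-1] (-(-s**3 - 5*s**2 + s + 5)) ds = 128/3.
On [-1, 1], y = -s**3 - 6*s**2 - 4*s + 7 is on top; that piece has area ∫[-1,1] (-s**3 - 5*s**2 + s + 5) ds = 20/3.
Total enclosed area = 128/3 + 20/3 = 148/3.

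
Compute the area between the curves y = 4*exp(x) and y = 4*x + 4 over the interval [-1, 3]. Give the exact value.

-32 - 4*exp(-1) + 4*exp(3)

On [-1, 3], (4*exp(x)) - (4*x + 4) = -4*x + 4*exp(x) - 4 is ≥ 0 throughout, so the area is a single integral of |-4*x + 4*exp(x) - 4|.
∫[-1,3] (-4*x + 4*exp(x) - 4) dx = -32 - 4*exp(-1) + 4*exp(3).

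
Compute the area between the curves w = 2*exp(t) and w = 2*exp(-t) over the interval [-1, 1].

The difference (2*exp(t)) - (2*exp(-t)) = 2*exp(t) - 2*exp(-t) changes sign at t = 0 inside [-1, 1], so split the integral there.
∫[-1,0] (2*exp(t) - 2*exp(-t)) dt = -2*exp(1) - 2*exp(-1) + 4; the area of that piece is -4 + 2*exp(-1) + 2*exp(1).
∫[0,1] (2*exp(t) - 2*exp(-t)) dt = -4 + 2*exp(-1) + 2*exp(1).
Total area = (-4 + 2*exp(-1) + 2*exp(1)) + (-4 + 2*exp(-1) + 2*exp(1)) = -8 + 4*exp(-1) + 4*exp(1).

-8 + 4*exp(-1) + 4*exp(1)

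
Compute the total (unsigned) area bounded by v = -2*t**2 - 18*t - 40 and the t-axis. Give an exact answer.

The curve meets the t-axis where -2*t**2 - 18*t - 40 = 0, i.e. -2*(t + 4)*(t + 5) = 0, at t = -5, -4.
On [-5, -4] the curve lies above the axis; ∫[-5,-4] (-2*t**2 - 18*t - 40) dt = 1/3, giving area 1/3.

1/3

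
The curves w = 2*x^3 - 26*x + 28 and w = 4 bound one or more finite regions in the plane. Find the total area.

Set the curves equal: 2*x^3 - 26*x + 28 = 4, so 2*x^3 - 26*x + 24 = 0, which factors as 2*(x - 3)*(x - 1)*(x + 4) = 0. The curves meet at x = -4, 1, 3.
On [-4, 1], w = 2*x^3 - 26*x + 28 is on top; that piece has area ∫[-4,1] (2*x^3 - 26*x + 24) dx = 375/2.
On [1, 3], w = 4 is on top; that piece has area ∫[1,3] (-(2*x^3 - 26*x + 24)) dx = 16.
Total enclosed area = 375/2 + 16 = 407/2.

407/2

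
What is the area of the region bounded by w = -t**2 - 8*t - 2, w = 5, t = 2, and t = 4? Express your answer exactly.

242/3

On [2, 4], (-t**2 - 8*t - 2) - (5) = -t**2 - 8*t - 7 is ≤ 0 throughout, so the area is a single integral of |-t**2 - 8*t - 7|.
∫[2,4] (-t**2 - 8*t - 7) dt = -242/3; the area of that piece is 242/3.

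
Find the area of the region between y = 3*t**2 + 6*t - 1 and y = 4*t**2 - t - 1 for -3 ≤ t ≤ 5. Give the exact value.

259/3

The difference (3*t**2 + 6*t - 1) - (4*t**2 - t - 1) = -t**2 + 7*t changes sign at t = 0 inside [-3, 5], so split the integral there.
∫[-3,0] (-t**2 + 7*t) dt = -81/2; the area of that piece is 81/2.
∫[0,5] (-t**2 + 7*t) dt = 275/6.
Total area = 81/2 + 275/6 = 259/3.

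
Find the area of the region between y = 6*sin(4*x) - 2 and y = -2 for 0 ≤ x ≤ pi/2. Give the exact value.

The difference (6*sin(4*x) - 2) - (-2) = 6*sin(4*x) changes sign at x = pi/4 inside [0, pi/2], so split the integral there.
∫[0,pi/4] (6*sin(4*x)) dx = 3.
∫[pi/4,pi/2] (6*sin(4*x)) dx = -3; the area of that piece is 3.
Total area = 3 + 3 = 6.

6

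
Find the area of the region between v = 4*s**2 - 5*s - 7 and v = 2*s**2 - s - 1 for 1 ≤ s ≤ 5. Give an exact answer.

32

The difference (4*s**2 - 5*s - 7) - (2*s**2 - s - 1) = 2*s**2 - 4*s - 6 changes sign at s = 3 inside [1, 5], so split the integral there.
∫[1,3] (2*s**2 - 4*s - 6) ds = -32/3; the area of that piece is 32/3.
∫[3,5] (2*s**2 - 4*s - 6) ds = 64/3.
Total area = 32/3 + 64/3 = 32.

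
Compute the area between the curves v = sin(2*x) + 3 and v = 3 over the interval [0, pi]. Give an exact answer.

The difference (sin(2*x) + 3) - (3) = sin(2*x) changes sign at x = pi/2 inside [0, pi], so split the integral there.
∫[0,pi/2] (sin(2*x)) dx = 1.
∫[pi/2,pi] (sin(2*x)) dx = -1; the area of that piece is 1.
Total area = 1 + 1 = 2.

2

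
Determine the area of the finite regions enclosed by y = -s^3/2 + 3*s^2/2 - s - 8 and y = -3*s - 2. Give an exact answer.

Set the curves equal: -s^3/2 + 3*s^2/2 - s - 8 = -3*s - 2, so -s^3/2 + 3*s^2/2 + 2*s - 6 = 0, which factors as -(s - 3)*(s - 2)*(s + 2)/2 = 0. The curves meet at s = -2, 2, 3.
On [-2, 2], y = -3*s - 2 is on top; that piece has area ∫[-2,2] (-(-s^3/2 + 3*s^2/2 + 2*s - 6)) ds = 16.
On [2, 3], y = -s^3/2 + 3*s^2/2 - s - 8 is on top; that piece has area ∫[2,3] (-s^3/2 + 3*s^2/2 + 2*s - 6) ds = 3/8.
Total enclosed area = 16 + 3/8 = 131/8.

131/8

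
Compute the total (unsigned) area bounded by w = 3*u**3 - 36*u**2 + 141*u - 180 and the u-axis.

The curve meets the u-axis where 3*u**3 - 36*u**2 + 141*u - 180 = 0, i.e. 3*(u - 5)*(u - 4)*(u - 3) = 0, at u = 3, 4, 5.
On [3, 4] the curve lies above the axis; ∫[3,4] (3*u**3 - 36*u**2 + 141*u - 180) du = 3/4, giving area 3/4.
On [4, 5] the curve lies below the axis; ∫[4,5] (3*u**3 - 36*u**2 + 141*u - 180) du = -3/4, giving area 3/4.
Total area = 3/4 + 3/4 = 3/2.

3/2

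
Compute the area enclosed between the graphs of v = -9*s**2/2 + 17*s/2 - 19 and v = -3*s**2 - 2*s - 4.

Set the curves equal: -9*s**2/2 + 17*s/2 - 19 = -3*s**2 - 2*s - 4, so -3*s**2/2 + 21*s/2 - 15 = 0, which factors as -3*(s - 5)*(s - 2)/2 = 0. The curves meet at s = 2, 5.
On [2, 5], v = -9*s**2/2 + 17*s/2 - 19 is on top; that piece has area ∫[2,5] (-3*s**2/2 + 21*s/2 - 15) ds = 27/4.

27/4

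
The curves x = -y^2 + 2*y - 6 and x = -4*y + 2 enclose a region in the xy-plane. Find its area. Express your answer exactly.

4/3

Both boundary curves give x as a function of y, so integrate with respect to y. Setting them equal: -y^2 + 6*y - 8 = 0, i.e. -(y - 4)*(y - 2) = 0, so they meet at y = 2, 4.
For y in [2, 4], x = -y^2 + 2*y - 6 is on the right; area = ∫[2,4] (-y^2 + 6*y - 8) dy = 4/3.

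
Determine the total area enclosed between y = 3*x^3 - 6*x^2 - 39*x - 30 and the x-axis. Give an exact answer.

1741/4

The curve meets the x-axis where 3*x^3 - 6*x^2 - 39*x - 30 = 0, i.e. 3*(x - 5)*(x + 1)*(x + 2) = 0, at x = -2, -1, 5.
On [-2, -1] the curve lies above the axis; ∫[-2,-1] (3*x^3 - 6*x^2 - 39*x - 30) dx = 13/4, giving area 13/4.
On [-1, 5] the curve lies below the axis; ∫[-1,5] (3*x^3 - 6*x^2 - 39*x - 30) dx = -432, giving area 432.
Total area = 13/4 + 432 = 1741/4.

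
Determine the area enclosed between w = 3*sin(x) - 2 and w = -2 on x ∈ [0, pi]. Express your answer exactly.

6

On [0, pi], (3*sin(x) - 2) - (-2) = 3*sin(x) is ≥ 0 throughout, so the area is a single integral of |3*sin(x)|.
∫[0,pi] (3*sin(x)) dx = 6.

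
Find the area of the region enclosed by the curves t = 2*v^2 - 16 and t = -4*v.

Both boundary curves give t as a function of v, so integrate with respect to v. Setting them equal: 2*v^2 + 4*v - 16 = 0, i.e. 2*(v - 2)*(v + 4) = 0, so they meet at v = -4, 2.
For v in [-4, 2], t = 2*v^2 - 16 is on the left; area = ∫[-4,2] (-(2*v^2 + 4*v - 16)) dv = 72.

72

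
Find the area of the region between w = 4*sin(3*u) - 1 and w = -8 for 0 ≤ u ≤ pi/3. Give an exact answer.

On [0, pi/3], (4*sin(3*u) - 1) - (-8) = 4*sin(3*u) + 7 is ≥ 0 throughout, so the area is a single integral of |4*sin(3*u) + 7|.
∫[0,pi/3] (4*sin(3*u) + 7) du = 8/3 + 7*pi/3.

8/3 + 7*pi/3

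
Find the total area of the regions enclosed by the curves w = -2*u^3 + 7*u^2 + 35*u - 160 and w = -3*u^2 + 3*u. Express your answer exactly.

Set the curves equal: -2*u^3 + 7*u^2 + 35*u - 160 = -3*u^2 + 3*u, so -2*u^3 + 10*u^2 + 32*u - 160 = 0, which factors as -2*(u - 5)*(u - 4)*(u + 4) = 0. The curves meet at u = -4, 4, 5.
On [-4, 4], w = -3*u^2 + 3*u is on top; that piece has area ∫[-4,4] (-(-2*u^3 + 10*u^2 + 32*u - 160)) du = 2560/3.
On [4, 5], w = -2*u^3 + 7*u^2 + 35*u - 160 is on top; that piece has area ∫[4,5] (-2*u^3 + 10*u^2 + 32*u - 160) du = 17/6.
Total enclosed area = 2560/3 + 17/6 = 5137/6.

5137/6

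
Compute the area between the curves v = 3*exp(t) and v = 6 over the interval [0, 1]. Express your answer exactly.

-15 + 3*exp(1) + 12*log(2)

The difference (3*exp(t)) - (6) = 3*exp(t) - 6 changes sign at t = log(2) inside [0, 1], so split the integral there.
∫[0,log(2)] (3*exp(t) - 6) dt = 3 - log(64); the area of that piece is -3 + log(64).
∫[log(2),1] (3*exp(t) - 6) dt = -12 + 6*log(2) + 3*exp(1).
Total area = (-3 + log(64)) + (-12 + 6*log(2) + 3*exp(1)) = -15 + 3*exp(1) + 12*log(2).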